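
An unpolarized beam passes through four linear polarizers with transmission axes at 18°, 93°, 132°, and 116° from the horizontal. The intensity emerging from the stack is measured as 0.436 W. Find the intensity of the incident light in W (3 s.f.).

I₀ ≈ 23.3 W

Unpolarized light through the first polarizer → I₁ = ½ I₀, now polarized at 18°.
I₂ = I₁ cos²(93° − 18°) = 0.5 I₀ · cos²(75°) = 0.03349 I₀.
I₃ = I₂ cos²(132° − 93°) = 0.03349 I₀ · cos²(39°) = 0.02023 I₀.
I₄ = I₃ cos²(116° − 132°) = 0.02023 I₀ · cos²(16°) = 0.01869 I₀.
So 0.436 W = 0.01869 I₀, giving I₀ = 0.436/0.01869 = 23.33 W.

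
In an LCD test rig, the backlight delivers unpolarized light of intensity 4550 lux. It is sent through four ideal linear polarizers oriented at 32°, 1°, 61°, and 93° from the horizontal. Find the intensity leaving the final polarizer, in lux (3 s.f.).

I ≈ 301 lux

Unpolarized light through the first polarizer → I₁ = 4550 lux/2 = 2275 lux, polarized at 32°.
I₂ = I₁ · cos²(31°) = 2275 · 0.7347 = 1672 lux.
I₃ = I₂ · cos²(60°) = 1672 · 0.25 = 417.9 lux.
I₄ = I₃ · cos²(32°) = 417.9 · 0.7192 = 300.5 lux.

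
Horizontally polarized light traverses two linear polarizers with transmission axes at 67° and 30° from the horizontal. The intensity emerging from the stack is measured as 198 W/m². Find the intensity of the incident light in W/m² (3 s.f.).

I₀ ≈ 2030 W/m²

I₁ = I₀ cos²(67° − 0°) = I₀ cos²(67°) = 0.1527 I₀.
I₂ = I₁ cos²(30° − 67°) = 0.1527 I₀ · cos²(37°) = 0.09738 I₀.
So 198 W/m² = 0.09738 I₀, giving I₀ = 198/0.09738 = 2033 W/m².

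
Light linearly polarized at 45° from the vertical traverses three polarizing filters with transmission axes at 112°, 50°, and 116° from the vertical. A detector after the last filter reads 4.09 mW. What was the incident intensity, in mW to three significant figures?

I₀ ≈ 735 mW

I₁ = I₀ cos²(112° − 45°) = I₀ cos²(67°) = 0.1527 I₀.
I₂ = I₁ cos²(50° − 112°) = 0.1527 I₀ · cos²(62°) = 0.03365 I₀.
I₃ = I₂ cos²(116° − 50°) = 0.03365 I₀ · cos²(66°) = 0.005567 I₀.
So 4.09 mW = 0.005567 I₀, giving I₀ = 4.09/0.005567 = 734.7 mW.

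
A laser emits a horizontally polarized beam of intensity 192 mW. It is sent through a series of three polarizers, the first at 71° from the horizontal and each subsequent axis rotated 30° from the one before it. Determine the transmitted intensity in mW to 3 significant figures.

I ≈ 11.4 mW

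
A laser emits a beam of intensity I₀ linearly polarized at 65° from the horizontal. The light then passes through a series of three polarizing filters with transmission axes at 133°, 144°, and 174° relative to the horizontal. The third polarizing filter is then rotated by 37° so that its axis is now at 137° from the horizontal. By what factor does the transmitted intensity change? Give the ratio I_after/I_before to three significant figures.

Before rotation:
By Malus's law, I₁ = I₀ cos²(133° − 65°) = I₀ cos²(68°) = 0.1403 I₀.
I₂ = I₁ cos²(144° − 133°) = 0.1403 I₀ · cos²(11°) = 0.1352 I₀.
I₃ = I₂ cos²(174° − 144°) = 0.1352 I₀ · cos²(30°) = 0.1014 I₀.
After rotation:
I₁ = I₀ cos²(133° − 65°) = I₀ cos²(68°) = 0.1403 I₀.
I₂ = I₁ cos²(144° − 133°) = 0.1403 I₀ · cos²(11°) = 0.1352 I₀.
I₃ = I₂ cos²(137° − 144°) = 0.1352 I₀ · cos²(7°) = 0.1332 I₀.
Ratio = 0.1332 / 0.1014 = 1.314.

I_new/I_old ≈ 1.31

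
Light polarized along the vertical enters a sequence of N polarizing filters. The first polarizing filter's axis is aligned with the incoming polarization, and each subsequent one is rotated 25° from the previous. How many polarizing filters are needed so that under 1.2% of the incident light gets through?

N = 24

First polarizer is aligned with the polarization: full transmission.
Each further stage multiplies by cos²(25°) = 0.8214.
After N polarizers: T = 0.8214^(N−1). Require T < 0.012 ⇒ N−1 > ln(0.012)/ln(0.8214) = 22.48, so N−1 ≥ 23 and N = 24.
Check: N=24 gives T = 0.01083 < 0.012; N=23 gives T = 0.01319.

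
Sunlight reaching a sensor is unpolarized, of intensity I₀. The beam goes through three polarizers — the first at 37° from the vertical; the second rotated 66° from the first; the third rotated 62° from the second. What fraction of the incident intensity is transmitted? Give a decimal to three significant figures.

Unpolarized light through the first polarizer → I₁ = ½ I₀, now polarized at 37°.
I₂ = I₁ cos²(66°) = 0.5 · 0.1654 I₀ = 0.08272 I₀.
I₃ = I₂ cos²(62°) = 0.08272 · 0.2204 I₀ = 0.01823 I₀.
Transmitted fraction = 0.01823.

≈ 0.0182 I₀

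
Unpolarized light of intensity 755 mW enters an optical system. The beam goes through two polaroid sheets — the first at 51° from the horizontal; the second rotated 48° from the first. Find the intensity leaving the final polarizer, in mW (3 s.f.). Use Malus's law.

Unpolarized light through the first polarizer → I₁ = 755 mW/2 = 377.5 mW, polarized at 51°.
I₂ = I₁ · cos²(48°) = 377.5 · 0.4477 = 169 mW.

I ≈ 169 mW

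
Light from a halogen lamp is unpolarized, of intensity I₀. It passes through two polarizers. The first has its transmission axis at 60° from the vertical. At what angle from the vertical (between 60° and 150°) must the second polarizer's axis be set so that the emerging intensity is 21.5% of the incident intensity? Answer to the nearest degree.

θ ≈ 109°

Unpolarized light through the first polarizer → I₁ = ½ I₀, now polarized at 60°.
Need I₂/I₀ = 0.215, so cos²(θ − 60°) = 0.215 / 0.5 = 0.43.
θ − 60° = arccos(√0.43) = 49.0°, giving θ ≈ 60 + 49.0 = 109.0°.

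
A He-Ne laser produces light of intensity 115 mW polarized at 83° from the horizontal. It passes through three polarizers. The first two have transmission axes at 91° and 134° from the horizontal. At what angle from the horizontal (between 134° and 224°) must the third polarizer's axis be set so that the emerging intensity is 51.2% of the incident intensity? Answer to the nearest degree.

θ ≈ 143°

By Malus's law, I₁ = I₀ cos²(91° − 83°) = I₀ cos²(8°) = 0.9806 I₀.
I₂ = I₁ cos²(134° − 91°) = 0.9806 I₀ · cos²(43°) = 0.5245 I₀.
Need I₃/I₀ = 0.512, so cos²(θ − 134°) = 0.512 / 0.5245 = 0.9761.
θ − 134° = arccos(√0.9761) = 8.9°, giving θ ≈ 134 + 8.9 = 142.9°.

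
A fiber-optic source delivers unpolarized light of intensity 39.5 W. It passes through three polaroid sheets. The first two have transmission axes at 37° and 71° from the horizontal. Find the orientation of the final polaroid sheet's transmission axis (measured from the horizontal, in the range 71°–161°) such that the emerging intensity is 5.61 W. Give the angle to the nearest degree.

θ ≈ 121°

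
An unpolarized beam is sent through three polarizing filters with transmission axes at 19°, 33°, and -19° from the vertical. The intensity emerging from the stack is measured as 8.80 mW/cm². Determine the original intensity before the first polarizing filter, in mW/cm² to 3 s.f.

Unpolarized light through the first polarizer → I₁ = ½ I₀, now polarized at 19°.
I₂ = I₁ cos²(33° − 19°) = 0.5 I₀ · cos²(14°) = 0.4707 I₀.
I₃ = I₂ cos²(-19° − 33°) = 0.4707 I₀ · cos²(52°) = 0.1784 I₀.
So 8.80 mW/cm² = 0.1784 I₀, giving I₀ = 8.80/0.1784 = 49.32 mW/cm².

I₀ ≈ 49.3 mW/cm²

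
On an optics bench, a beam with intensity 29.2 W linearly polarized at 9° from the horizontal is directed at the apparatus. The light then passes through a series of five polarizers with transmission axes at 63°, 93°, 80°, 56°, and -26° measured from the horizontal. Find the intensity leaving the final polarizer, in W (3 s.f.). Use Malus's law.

I ≈ 0.116 W

By Malus's law, I₁ = 29.2 W · cos²(54°) = 10.09 W.
I₂ = I₁ · cos²(30°) = 10.09 · 0.75 = 7.566 W.
I₃ = I₂ · cos²(13°) = 7.566 · 0.9494 = 7.183 W.
I₄ = I₃ · cos²(24°) = 7.183 · 0.8346 = 5.995 W.
I₅ = I₄ · cos²(82°) = 5.995 · 0.01937 = 0.1161 W.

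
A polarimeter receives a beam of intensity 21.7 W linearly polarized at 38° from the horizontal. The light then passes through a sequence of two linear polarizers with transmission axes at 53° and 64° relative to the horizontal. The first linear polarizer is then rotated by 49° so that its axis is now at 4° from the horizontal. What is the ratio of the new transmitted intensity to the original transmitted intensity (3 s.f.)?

Before rotation:
By Malus's law, I₁ = I₀ cos²(53° − 38°) = I₀ cos²(15°) = 0.933 I₀.
I₂ = I₁ cos²(64° − 53°) = 0.933 I₀ · cos²(11°) = 0.899 I₀.
After rotation:
I₁ = I₀ cos²(4° − 38°) = I₀ cos²(34°) = 0.6873 I₀.
I₂ = I₁ cos²(64° − 4°) = 0.6873 I₀ · cos²(60°) = 0.1718 I₀.
Ratio = 0.1718 / 0.899 = 0.1911.

I_new/I_old ≈ 0.191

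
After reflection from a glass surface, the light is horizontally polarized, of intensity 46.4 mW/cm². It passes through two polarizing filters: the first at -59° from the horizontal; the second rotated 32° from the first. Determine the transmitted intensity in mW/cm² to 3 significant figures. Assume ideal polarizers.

I₁ = 46.4 mW/cm² · cos²(59°) = 12.31 mW/cm².
I₂ = I₁ · cos²(32°) = 12.31 · 0.7192 = 8.852 mW/cm².

I ≈ 8.85 mW/cm²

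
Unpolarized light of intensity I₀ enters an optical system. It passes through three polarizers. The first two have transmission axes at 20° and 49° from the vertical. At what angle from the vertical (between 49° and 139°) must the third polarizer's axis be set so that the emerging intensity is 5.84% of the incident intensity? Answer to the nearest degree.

Unpolarized light through the first polarizer → I₁ = ½ I₀, now polarized at 20°.
I₂ = I₁ cos²(49° − 20°) = 0.5 I₀ · cos²(29°) = 0.3825 I₀.
Need I₃/I₀ = 0.0584, so cos²(θ − 49°) = 0.0584 / 0.3825 = 0.1527.
θ − 49° = arccos(√0.1527) = 67.0°, giving θ ≈ 49 + 67.0 = 116.0°.

θ ≈ 116°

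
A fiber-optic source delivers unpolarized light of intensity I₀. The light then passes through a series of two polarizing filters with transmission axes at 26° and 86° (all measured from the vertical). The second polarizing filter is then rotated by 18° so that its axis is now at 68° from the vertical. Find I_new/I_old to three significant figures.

Before rotation:
Unpolarized light through the first polarizer → I₁ = ½ I₀, now polarized at 26°.
I₂ = I₁ cos²(86° − 26°) = 0.5 I₀ · cos²(60°) = 0.125 I₀.
After rotation:
Unpolarized light through the first polarizer → I₁ = ½ I₀, now polarized at 26°.
I₂ = I₁ cos²(68° − 26°) = 0.5 I₀ · cos²(42°) = 0.2761 I₀.
Ratio = 0.2761 / 0.125 = 2.209.

I_new/I_old ≈ 2.21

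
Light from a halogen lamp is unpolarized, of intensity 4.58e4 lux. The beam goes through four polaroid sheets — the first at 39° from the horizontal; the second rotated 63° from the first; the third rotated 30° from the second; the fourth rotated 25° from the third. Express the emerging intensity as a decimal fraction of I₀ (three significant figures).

I/I₀ ≈ 0.0635

Unpolarized light through the first polarizer → I₁ = 4.58e4 lux/2 = 2.29e+04 lux, polarized at 39°.
I₂ = I₁ · cos²(63°) = 2.29e+04 · 0.2061 = 4720 lux.
I₃ = I₂ · cos²(30°) = 4720 · 0.75 = 3540 lux.
I₄ = I₃ · cos²(25°) = 3540 · 0.8214 = 2908 lux.
Transmitted fraction = 0.06349.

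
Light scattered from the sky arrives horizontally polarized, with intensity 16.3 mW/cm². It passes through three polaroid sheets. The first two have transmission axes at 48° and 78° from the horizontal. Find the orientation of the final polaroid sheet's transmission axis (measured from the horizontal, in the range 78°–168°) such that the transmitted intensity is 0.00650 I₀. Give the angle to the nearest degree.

θ ≈ 160°

By Malus's law, I₁ = I₀ cos²(48° − 0°) = I₀ cos²(48°) = 0.4477 I₀.
I₂ = I₁ cos²(78° − 48°) = 0.4477 I₀ · cos²(30°) = 0.3358 I₀.
Need I₃/I₀ = 0.0065, so cos²(θ − 78°) = 0.0065 / 0.3358 = 0.01936.
θ − 78° = arccos(√0.01936) = 82.0°, giving θ ≈ 78 + 82.0 = 160.0°.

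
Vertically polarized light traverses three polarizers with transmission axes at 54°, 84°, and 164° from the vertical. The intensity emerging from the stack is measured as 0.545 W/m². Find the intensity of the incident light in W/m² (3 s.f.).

I₀ ≈ 69.8 W/m²

By Malus's law, I₁ = I₀ cos²(54° − 0°) = I₀ cos²(54°) = 0.3455 I₀.
I₂ = I₁ cos²(84° − 54°) = 0.3455 I₀ · cos²(30°) = 0.2591 I₀.
I₃ = I₂ cos²(164° − 84°) = 0.2591 I₀ · cos²(80°) = 0.007813 I₀.
So 0.545 W/m² = 0.007813 I₀, giving I₀ = 0.545/0.007813 = 69.75 W/m².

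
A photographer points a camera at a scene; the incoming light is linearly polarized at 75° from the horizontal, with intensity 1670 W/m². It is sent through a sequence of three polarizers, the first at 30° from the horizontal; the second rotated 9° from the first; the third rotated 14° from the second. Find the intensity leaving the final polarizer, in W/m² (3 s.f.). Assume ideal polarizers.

I ≈ 767 W/m²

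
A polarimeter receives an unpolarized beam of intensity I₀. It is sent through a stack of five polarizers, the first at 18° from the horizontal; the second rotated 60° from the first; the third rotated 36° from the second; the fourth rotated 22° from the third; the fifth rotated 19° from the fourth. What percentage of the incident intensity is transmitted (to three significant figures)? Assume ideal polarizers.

≈ 6.29%

Unpolarized light through the first polarizer → I₁ = ½ I₀, now polarized at 18°.
I₂ = I₁ cos²(60°) = 0.5 · 0.25 I₀ = 0.125 I₀.
I₃ = I₂ cos²(36°) = 0.125 · 0.6545 I₀ = 0.08181 I₀.
I₄ = I₃ cos²(22°) = 0.08181 · 0.8597 I₀ = 0.07033 I₀.
I₅ = I₄ cos²(19°) = 0.07033 · 0.894 I₀ = 0.06288 I₀.
That is 6.288% of the incident intensity.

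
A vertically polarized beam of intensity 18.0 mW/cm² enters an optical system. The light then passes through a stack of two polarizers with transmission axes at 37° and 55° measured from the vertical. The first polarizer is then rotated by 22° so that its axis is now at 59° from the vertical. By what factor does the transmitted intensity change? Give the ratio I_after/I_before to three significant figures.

I_new/I_old ≈ 0.458

Before rotation:
I₁ = I₀ cos²(37° − 0°) = I₀ cos²(37°) = 0.6378 I₀.
I₂ = I₁ cos²(55° − 37°) = 0.6378 I₀ · cos²(18°) = 0.5769 I₀.
After rotation:
I₁ = I₀ cos²(59° − 0°) = I₀ cos²(59°) = 0.2653 I₀.
I₂ = I₁ cos²(55° − 59°) = 0.2653 I₀ · cos²(4°) = 0.264 I₀.
Ratio = 0.264 / 0.5769 = 0.4576.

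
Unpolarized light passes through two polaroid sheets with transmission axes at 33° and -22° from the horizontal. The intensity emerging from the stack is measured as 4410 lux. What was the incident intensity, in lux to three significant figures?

I₀ ≈ 2.68e4 lux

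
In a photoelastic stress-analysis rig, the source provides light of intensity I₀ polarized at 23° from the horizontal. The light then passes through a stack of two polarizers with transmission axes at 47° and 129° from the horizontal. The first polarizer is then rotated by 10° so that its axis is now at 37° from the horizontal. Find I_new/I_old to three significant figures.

Before rotation:
By Malus's law, I₁ = I₀ cos²(47° − 23°) = I₀ cos²(24°) = 0.8346 I₀.
I₂ = I₁ cos²(129° − 47°) = 0.8346 I₀ · cos²(82°) = 0.01616 I₀.
After rotation:
I₁ = I₀ cos²(37° − 23°) = I₀ cos²(14°) = 0.9415 I₀.
Angle between axes 1 and 2: 88°. I₂ = 0.9415 I₀ · cos²(88°) = 0.001147 I₀.
Ratio = 0.001147 / 0.01616 = 0.07094.

I_new/I_old ≈ 0.0709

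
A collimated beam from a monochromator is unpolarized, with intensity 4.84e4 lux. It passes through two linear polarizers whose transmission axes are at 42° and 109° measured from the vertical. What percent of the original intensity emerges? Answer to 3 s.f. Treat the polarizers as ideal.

Unpolarized light through the first polarizer → I₁ = 4.84e4 lux/2 = 2.42e+04 lux, polarized at 42°.
I₂ = I₁ · cos²(67°) = 2.42e+04 · 0.1527 = 3695 lux.
That is 7.634% of the incident intensity.

≈ 7.63%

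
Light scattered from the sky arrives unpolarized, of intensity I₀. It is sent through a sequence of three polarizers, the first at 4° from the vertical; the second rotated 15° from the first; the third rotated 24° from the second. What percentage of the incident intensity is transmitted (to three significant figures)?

≈ 38.9%

Unpolarized light through the first polarizer → I₁ = ½ I₀, now polarized at 4°.
I₂ = I₁ cos²(15°) = 0.5 · 0.933 I₀ = 0.4665 I₀.
I₃ = I₂ cos²(24°) = 0.4665 · 0.8346 I₀ = 0.3893 I₀.
That is 38.93% of the incident intensity.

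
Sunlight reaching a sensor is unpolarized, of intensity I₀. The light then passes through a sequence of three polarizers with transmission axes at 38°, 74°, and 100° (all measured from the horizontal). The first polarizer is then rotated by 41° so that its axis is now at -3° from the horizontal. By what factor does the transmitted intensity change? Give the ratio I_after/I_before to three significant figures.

I_new/I_old ≈ 0.0773

Before rotation:
Unpolarized light through the first polarizer → I₁ = ½ I₀, now polarized at 38°.
I₂ = I₁ cos²(74° − 38°) = 0.5 I₀ · cos²(36°) = 0.3273 I₀.
I₃ = I₂ cos²(100° − 74°) = 0.3273 I₀ · cos²(26°) = 0.2644 I₀.
After rotation:
Unpolarized light through the first polarizer → I₁ = ½ I₀, now polarized at -3°.
I₂ = I₁ cos²(74° + 3°) = 0.5 I₀ · cos²(77°) = 0.0253 I₀.
I₃ = I₂ cos²(100° − 74°) = 0.0253 I₀ · cos²(26°) = 0.02044 I₀.
Ratio = 0.02044 / 0.2644 = 0.07731.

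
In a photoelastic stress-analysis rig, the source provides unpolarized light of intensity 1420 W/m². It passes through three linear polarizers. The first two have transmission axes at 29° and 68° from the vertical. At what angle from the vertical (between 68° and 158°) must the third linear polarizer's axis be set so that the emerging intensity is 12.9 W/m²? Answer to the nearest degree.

Unpolarized light through the first polarizer → I₁ = ½ I₀, now polarized at 29°.
I₂ = I₁ cos²(68° − 29°) = 0.5 I₀ · cos²(39°) = 0.302 I₀.
Target fraction: 12.9 / 1420 W/m² = 0.009085 of I₀.
Need I₃/I₀ = 0.009085, so cos²(θ − 68°) = 0.009085 / 0.302 = 0.03008.
θ − 68° = arccos(√0.03008) = 80.0°, giving θ ≈ 68 + 80.0 = 148.0°.

θ ≈ 148°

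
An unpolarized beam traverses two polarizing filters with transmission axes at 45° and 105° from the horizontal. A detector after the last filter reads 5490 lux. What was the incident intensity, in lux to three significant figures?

Unpolarized light through the first polarizer → I₁ = ½ I₀, now polarized at 45°.
I₂ = I₁ cos²(105° − 45°) = 0.5 I₀ · cos²(60°) = 0.125 I₀.
So 5490 lux = 0.125 I₀, giving I₀ = 5490/0.125 = 4.392e+04 lux.

I₀ ≈ 4.39e4 lux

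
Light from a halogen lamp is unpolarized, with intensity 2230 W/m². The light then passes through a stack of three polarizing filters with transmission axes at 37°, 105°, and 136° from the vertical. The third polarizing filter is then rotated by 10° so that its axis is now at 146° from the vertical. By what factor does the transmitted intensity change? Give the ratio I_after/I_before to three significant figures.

Before rotation:
Unpolarized light through the first polarizer → I₁ = ½ I₀, now polarized at 37°.
I₂ = I₁ cos²(105° − 37°) = 0.5 I₀ · cos²(68°) = 0.07017 I₀.
I₃ = I₂ cos²(136° − 105°) = 0.07017 I₀ · cos²(31°) = 0.05155 I₀.
After rotation:
Unpolarized light through the first polarizer → I₁ = ½ I₀, now polarized at 37°.
I₂ = I₁ cos²(105° − 37°) = 0.5 I₀ · cos²(68°) = 0.07017 I₀.
I₃ = I₂ cos²(146° − 105°) = 0.07017 I₀ · cos²(41°) = 0.03997 I₀.
Ratio = 0.03997 / 0.05155 = 0.7752.

I_new/I_old ≈ 0.775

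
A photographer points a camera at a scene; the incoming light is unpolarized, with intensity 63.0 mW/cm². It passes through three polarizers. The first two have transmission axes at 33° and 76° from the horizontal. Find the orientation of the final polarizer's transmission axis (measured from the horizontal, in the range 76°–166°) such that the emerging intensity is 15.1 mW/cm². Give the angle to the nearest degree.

θ ≈ 95°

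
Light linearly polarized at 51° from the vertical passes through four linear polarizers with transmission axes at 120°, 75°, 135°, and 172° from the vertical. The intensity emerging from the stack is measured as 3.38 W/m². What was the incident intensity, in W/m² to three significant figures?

By Malus's law, I₁ = I₀ cos²(120° − 51°) = I₀ cos²(69°) = 0.1284 I₀.
I₂ = I₁ cos²(75° − 120°) = 0.1284 I₀ · cos²(45°) = 0.06421 I₀.
I₃ = I₂ cos²(135° − 75°) = 0.06421 I₀ · cos²(60°) = 0.01605 I₀.
I₄ = I₃ cos²(172° − 135°) = 0.01605 I₀ · cos²(37°) = 0.01024 I₀.
So 3.38 W/m² = 0.01024 I₀, giving I₀ = 3.38/0.01024 = 330.1 W/m².

I₀ ≈ 330 W/m²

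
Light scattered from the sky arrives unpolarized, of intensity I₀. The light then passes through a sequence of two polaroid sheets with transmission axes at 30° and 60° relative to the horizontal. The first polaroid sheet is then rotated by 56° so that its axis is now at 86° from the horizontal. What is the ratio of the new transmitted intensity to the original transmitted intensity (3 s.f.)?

I_new/I_old ≈ 1.08

Before rotation:
Unpolarized light through the first polarizer → I₁ = ½ I₀, now polarized at 30°.
I₂ = I₁ cos²(60° − 30°) = 0.5 I₀ · cos²(30°) = 0.375 I₀.
After rotation:
Unpolarized light through the first polarizer → I₁ = ½ I₀, now polarized at 86°.
I₂ = I₁ cos²(60° − 86°) = 0.5 I₀ · cos²(26°) = 0.4039 I₀.
Ratio = 0.4039 / 0.375 = 1.077.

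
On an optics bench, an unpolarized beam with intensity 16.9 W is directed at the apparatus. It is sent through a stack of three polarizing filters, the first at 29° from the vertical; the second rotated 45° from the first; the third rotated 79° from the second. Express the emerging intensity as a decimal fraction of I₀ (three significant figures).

Unpolarized light through the first polarizer → I₁ = 16.9 W/2 = 8.45 W, polarized at 29°.
I₂ = I₁ · cos²(45°) = 8.45 · 0.5 = 4.225 W.
I₃ = I₂ · cos²(79°) = 4.225 · 0.03641 = 0.1538 W.
Transmitted fraction = 0.009102.

I/I₀ ≈ 0.00910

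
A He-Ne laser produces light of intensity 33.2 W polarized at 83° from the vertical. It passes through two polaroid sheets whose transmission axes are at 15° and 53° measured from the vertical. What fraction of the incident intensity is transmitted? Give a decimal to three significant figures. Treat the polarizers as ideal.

I/I₀ ≈ 0.0871

I₁ = 33.2 W · cos²(68°) = 4.659 W.
I₂ = I₁ · cos²(38°) = 4.659 · 0.621 = 2.893 W.
Transmitted fraction = 0.08714.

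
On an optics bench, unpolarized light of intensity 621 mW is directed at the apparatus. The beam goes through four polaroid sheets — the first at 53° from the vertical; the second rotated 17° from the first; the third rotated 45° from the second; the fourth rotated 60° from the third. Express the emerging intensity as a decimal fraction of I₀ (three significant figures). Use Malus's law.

Unpolarized light through the first polarizer → I₁ = 621 mW/2 = 310.5 mW, polarized at 53°.
I₂ = I₁ · cos²(17°) = 310.5 · 0.9145 = 284 mW.
I₃ = I₂ · cos²(45°) = 284 · 0.5 = 142 mW.
I₄ = I₃ · cos²(60°) = 142 · 0.25 = 35.49 mW.
Transmitted fraction = 0.05716.

I/I₀ ≈ 0.0572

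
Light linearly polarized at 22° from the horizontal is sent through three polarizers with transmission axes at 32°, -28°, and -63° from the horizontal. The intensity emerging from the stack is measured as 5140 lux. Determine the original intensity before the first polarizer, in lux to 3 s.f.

I₁ = I₀ cos²(32° − 22°) = I₀ cos²(10°) = 0.9698 I₀.
I₂ = I₁ cos²(-28° − 32°) = 0.9698 I₀ · cos²(60°) = 0.2425 I₀.
I₃ = I₂ cos²(-63° + 28°) = 0.2425 I₀ · cos²(35°) = 0.1627 I₀.
So 5140 lux = 0.1627 I₀, giving I₀ = 5140/0.1627 = 3.159e+04 lux.

I₀ ≈ 3.16e4 lux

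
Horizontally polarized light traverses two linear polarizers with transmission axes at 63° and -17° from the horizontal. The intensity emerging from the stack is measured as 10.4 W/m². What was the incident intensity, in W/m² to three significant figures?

By Malus's law, I₁ = I₀ cos²(63° − 0°) = I₀ cos²(63°) = 0.2061 I₀.
I₂ = I₁ cos²(-17° − 63°) = 0.2061 I₀ · cos²(80°) = 0.006215 I₀.
So 10.4 W/m² = 0.006215 I₀, giving I₀ = 10.4/0.006215 = 1673 W/m².

I₀ ≈ 1670 W/m²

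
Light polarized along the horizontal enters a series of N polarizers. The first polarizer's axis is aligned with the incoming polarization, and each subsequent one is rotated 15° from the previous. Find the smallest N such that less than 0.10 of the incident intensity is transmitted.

N = 35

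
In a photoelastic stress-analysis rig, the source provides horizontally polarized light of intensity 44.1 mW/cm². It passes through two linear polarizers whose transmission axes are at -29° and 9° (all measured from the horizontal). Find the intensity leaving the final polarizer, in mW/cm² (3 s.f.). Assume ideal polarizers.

I ≈ 20.9 mW/cm²

I₁ = 44.1 mW/cm² · cos²(29°) = 33.73 mW/cm².
I₂ = I₁ · cos²(38°) = 33.73 · 0.621 = 20.95 mW/cm².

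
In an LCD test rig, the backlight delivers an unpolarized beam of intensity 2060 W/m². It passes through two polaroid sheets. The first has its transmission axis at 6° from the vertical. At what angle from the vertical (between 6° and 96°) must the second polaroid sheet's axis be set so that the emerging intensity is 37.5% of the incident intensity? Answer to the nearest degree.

θ ≈ 36°

Unpolarized light through the first polarizer → I₁ = ½ I₀, now polarized at 6°.
Need I₂/I₀ = 0.375, so cos²(θ − 6°) = 0.375 / 0.5 = 0.75.
θ − 6° = arccos(√0.75) = 30.0°, giving θ ≈ 6 + 30.0 = 36.0°.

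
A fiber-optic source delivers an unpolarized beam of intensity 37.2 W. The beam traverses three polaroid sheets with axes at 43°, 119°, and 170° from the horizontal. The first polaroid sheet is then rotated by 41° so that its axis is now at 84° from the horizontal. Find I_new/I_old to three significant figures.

Before rotation:
Unpolarized light through the first polarizer → I₁ = ½ I₀, now polarized at 43°.
I₂ = I₁ cos²(119° − 43°) = 0.5 I₀ · cos²(76°) = 0.02926 I₀.
I₃ = I₂ cos²(170° − 119°) = 0.02926 I₀ · cos²(51°) = 0.01159 I₀.
After rotation:
Unpolarized light through the first polarizer → I₁ = ½ I₀, now polarized at 84°.
I₂ = I₁ cos²(119° − 84°) = 0.5 I₀ · cos²(35°) = 0.3355 I₀.
I₃ = I₂ cos²(170° − 119°) = 0.3355 I₀ · cos²(51°) = 0.1329 I₀.
Ratio = 0.1329 / 0.01159 = 11.47.

I_new/I_old ≈ 11.5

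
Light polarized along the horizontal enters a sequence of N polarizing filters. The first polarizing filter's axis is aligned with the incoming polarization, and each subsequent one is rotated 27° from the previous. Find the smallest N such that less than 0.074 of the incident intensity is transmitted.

First polarizer is aligned with the polarization: full transmission.
Each further stage multiplies by cos²(27°) = 0.7939.
After N polarizers: T = 0.7939^(N−1). Require T < 0.074 ⇒ N−1 > ln(0.074)/ln(0.7939) = 11.28, so N−1 ≥ 12 and N = 13.
Check: N=13 gives T = 0.06268 < 0.074; N=12 gives T = 0.07895.

N = 13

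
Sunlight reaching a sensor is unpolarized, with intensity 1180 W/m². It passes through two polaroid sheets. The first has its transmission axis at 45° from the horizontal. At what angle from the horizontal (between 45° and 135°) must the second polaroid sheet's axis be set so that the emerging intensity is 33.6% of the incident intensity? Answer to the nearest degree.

θ ≈ 80°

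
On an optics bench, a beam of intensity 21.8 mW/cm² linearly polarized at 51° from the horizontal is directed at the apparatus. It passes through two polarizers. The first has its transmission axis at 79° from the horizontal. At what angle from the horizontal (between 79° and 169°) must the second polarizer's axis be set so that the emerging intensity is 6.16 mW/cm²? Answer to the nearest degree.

θ ≈ 132°

I₁ = I₀ cos²(79° − 51°) = I₀ cos²(28°) = 0.7796 I₀.
Target fraction: 6.16 / 21.8 mW/cm² = 0.2826 of I₀.
Need I₂/I₀ = 0.2826, so cos²(θ − 79°) = 0.2826 / 0.7796 = 0.3625.
θ − 79° = arccos(√0.3625) = 53.0°, giving θ ≈ 79 + 53.0 = 132.0°.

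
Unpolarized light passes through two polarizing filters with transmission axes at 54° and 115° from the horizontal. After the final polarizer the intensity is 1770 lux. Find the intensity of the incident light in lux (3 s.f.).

I₀ ≈ 1.51e4 lux

Unpolarized light through the first polarizer → I₁ = ½ I₀, now polarized at 54°.
I₂ = I₁ cos²(115° − 54°) = 0.5 I₀ · cos²(61°) = 0.1175 I₀.
So 1770 lux = 0.1175 I₀, giving I₀ = 1770/0.1175 = 1.506e+04 lux.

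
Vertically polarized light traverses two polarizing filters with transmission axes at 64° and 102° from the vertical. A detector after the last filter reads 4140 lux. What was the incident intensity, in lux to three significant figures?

I₀ ≈ 3.47e4 lux

By Malus's law, I₁ = I₀ cos²(64° − 0°) = I₀ cos²(64°) = 0.1922 I₀.
I₂ = I₁ cos²(102° − 64°) = 0.1922 I₀ · cos²(38°) = 0.1193 I₀.
So 4140 lux = 0.1193 I₀, giving I₀ = 4140/0.1193 = 3.469e+04 lux.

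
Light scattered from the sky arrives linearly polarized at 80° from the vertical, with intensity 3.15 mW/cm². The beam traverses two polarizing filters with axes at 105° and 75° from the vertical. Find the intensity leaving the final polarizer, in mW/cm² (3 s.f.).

I ≈ 1.94 mW/cm²

I₁ = 3.15 mW/cm² · cos²(25°) = 2.587 mW/cm².
I₂ = I₁ · cos²(30°) = 2.587 · 0.75 = 1.941 mW/cm².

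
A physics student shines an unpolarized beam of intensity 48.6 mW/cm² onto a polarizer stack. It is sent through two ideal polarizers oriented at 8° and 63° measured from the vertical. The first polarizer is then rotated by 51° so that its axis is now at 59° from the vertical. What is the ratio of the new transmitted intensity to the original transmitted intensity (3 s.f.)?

I_new/I_old ≈ 3.02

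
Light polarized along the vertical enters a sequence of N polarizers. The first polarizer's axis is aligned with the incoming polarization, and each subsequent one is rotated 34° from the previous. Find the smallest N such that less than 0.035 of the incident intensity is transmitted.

N = 10

First polarizer is aligned with the polarization: full transmission.
Each further stage multiplies by cos²(34°) = 0.6873.
After N polarizers: T = 0.6873^(N−1). Require T < 0.035 ⇒ N−1 > ln(0.035)/ln(0.6873) = 8.94, so N−1 ≥ 9 and N = 10.
Check: N=10 gives T = 0.03422 < 0.035; N=9 gives T = 0.0498.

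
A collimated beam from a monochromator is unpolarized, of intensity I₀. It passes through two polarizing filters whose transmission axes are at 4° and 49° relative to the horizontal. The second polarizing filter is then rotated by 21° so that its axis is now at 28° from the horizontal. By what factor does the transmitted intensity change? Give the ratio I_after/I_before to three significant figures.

I_new/I_old ≈ 1.67

Before rotation:
Unpolarized light through the first polarizer → I₁ = ½ I₀, now polarized at 4°.
I₂ = I₁ cos²(49° − 4°) = 0.5 I₀ · cos²(45°) = 0.25 I₀.
After rotation:
Unpolarized light through the first polarizer → I₁ = ½ I₀, now polarized at 4°.
I₂ = I₁ cos²(28° − 4°) = 0.5 I₀ · cos²(24°) = 0.4173 I₀.
Ratio = 0.4173 / 0.25 = 1.669.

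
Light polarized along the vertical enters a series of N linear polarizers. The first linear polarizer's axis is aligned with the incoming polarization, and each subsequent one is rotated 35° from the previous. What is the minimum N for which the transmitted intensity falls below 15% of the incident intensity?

First polarizer is aligned with the polarization: full transmission.
Each further stage multiplies by cos²(35°) = 0.671.
After N polarizers: T = 0.671^(N−1). Require T < 0.15 ⇒ N−1 > ln(0.15)/ln(0.671) = 4.76, so N−1 ≥ 5 and N = 6.
Check: N=6 gives T = 0.136 < 0.15; N=5 gives T = 0.2027.

N = 6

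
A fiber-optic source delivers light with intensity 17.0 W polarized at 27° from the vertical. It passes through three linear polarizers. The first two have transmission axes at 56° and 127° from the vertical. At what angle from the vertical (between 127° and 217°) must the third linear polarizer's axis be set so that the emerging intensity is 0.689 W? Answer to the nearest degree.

θ ≈ 172°

I₁ = I₀ cos²(56° − 27°) = I₀ cos²(29°) = 0.765 I₀.
I₂ = I₁ cos²(127° − 56°) = 0.765 I₀ · cos²(71°) = 0.08108 I₀.
Target fraction: 0.689 / 17.0 W = 0.04053 of I₀.
Need I₃/I₀ = 0.04053, so cos²(θ − 127°) = 0.04053 / 0.08108 = 0.4999.
θ − 127° = arccos(√0.4999) = 45.0°, giving θ ≈ 127 + 45.0 = 172.0°.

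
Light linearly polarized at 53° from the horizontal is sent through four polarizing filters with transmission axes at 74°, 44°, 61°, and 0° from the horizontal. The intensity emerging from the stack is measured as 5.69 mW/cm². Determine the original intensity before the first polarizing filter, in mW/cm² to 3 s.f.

By Malus's law, I₁ = I₀ cos²(74° − 53°) = I₀ cos²(21°) = 0.8716 I₀.
I₂ = I₁ cos²(44° − 74°) = 0.8716 I₀ · cos²(30°) = 0.6537 I₀.
I₃ = I₂ cos²(61° − 44°) = 0.6537 I₀ · cos²(17°) = 0.5978 I₀.
I₄ = I₃ cos²(0° − 61°) = 0.5978 I₀ · cos²(61°) = 0.1405 I₀.
So 5.69 mW/cm² = 0.1405 I₀, giving I₀ = 5.69/0.1405 = 40.5 mW/cm².

I₀ ≈ 40.5 mW/cm²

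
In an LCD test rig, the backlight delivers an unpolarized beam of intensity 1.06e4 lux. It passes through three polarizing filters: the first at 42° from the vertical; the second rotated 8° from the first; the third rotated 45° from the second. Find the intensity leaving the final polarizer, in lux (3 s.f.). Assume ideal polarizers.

I ≈ 2600 lux

Unpolarized light through the first polarizer → I₁ = 1.06e4 lux/2 = 5300 lux, polarized at 42°.
I₂ = I₁ · cos²(8°) = 5300 · 0.9806 = 5197 lux.
I₃ = I₂ · cos²(45°) = 5197 · 0.5 = 2599 lux.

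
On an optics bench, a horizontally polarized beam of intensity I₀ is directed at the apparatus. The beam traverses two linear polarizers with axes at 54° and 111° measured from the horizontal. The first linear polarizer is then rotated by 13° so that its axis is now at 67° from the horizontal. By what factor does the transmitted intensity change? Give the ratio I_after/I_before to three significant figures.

I_new/I_old ≈ 0.771

Before rotation:
By Malus's law, I₁ = I₀ cos²(54° − 0°) = I₀ cos²(54°) = 0.3455 I₀.
I₂ = I₁ cos²(111° − 54°) = 0.3455 I₀ · cos²(57°) = 0.1025 I₀.
After rotation:
I₁ = I₀ cos²(67° − 0°) = I₀ cos²(67°) = 0.1527 I₀.
I₂ = I₁ cos²(111° − 67°) = 0.1527 I₀ · cos²(44°) = 0.079 I₀.
Ratio = 0.079 / 0.1025 = 0.7708.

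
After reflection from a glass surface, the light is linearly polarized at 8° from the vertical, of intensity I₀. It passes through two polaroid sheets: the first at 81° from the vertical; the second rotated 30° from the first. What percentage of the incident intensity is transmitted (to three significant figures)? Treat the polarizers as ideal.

I₁ = I₀ cos²(81° − 8°) = I₀ cos²(73°) = 0.08548 I₀.
I₂ = I₁ cos²(30°) = 0.08548 · 0.75 I₀ = 0.06411 I₀.
That is 6.411% of the incident intensity.

≈ 6.41%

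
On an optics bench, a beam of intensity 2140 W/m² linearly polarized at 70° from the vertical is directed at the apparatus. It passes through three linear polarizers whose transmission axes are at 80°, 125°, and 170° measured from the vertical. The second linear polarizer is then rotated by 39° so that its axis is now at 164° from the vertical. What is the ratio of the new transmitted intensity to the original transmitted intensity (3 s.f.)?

Before rotation:
By Malus's law, I₁ = I₀ cos²(80° − 70°) = I₀ cos²(10°) = 0.9698 I₀.
I₂ = I₁ cos²(125° − 80°) = 0.9698 I₀ · cos²(45°) = 0.4849 I₀.
I₃ = I₂ cos²(170° − 125°) = 0.4849 I₀ · cos²(45°) = 0.2425 I₀.
After rotation:
I₁ = I₀ cos²(80° − 70°) = I₀ cos²(10°) = 0.9698 I₀.
I₂ = I₁ cos²(164° − 80°) = 0.9698 I₀ · cos²(84°) = 0.0106 I₀.
I₃ = I₂ cos²(170° − 164°) = 0.0106 I₀ · cos²(6°) = 0.01048 I₀.
Ratio = 0.01048 / 0.2425 = 0.04323.

I_new/I_old ≈ 0.0432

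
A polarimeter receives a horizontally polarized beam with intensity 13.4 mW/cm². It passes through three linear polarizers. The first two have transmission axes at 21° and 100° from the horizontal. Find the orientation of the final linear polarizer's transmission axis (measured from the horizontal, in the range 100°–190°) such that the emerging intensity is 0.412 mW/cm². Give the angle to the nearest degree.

θ ≈ 110°

I₁ = I₀ cos²(21° − 0°) = I₀ cos²(21°) = 0.8716 I₀.
I₂ = I₁ cos²(100° − 21°) = 0.8716 I₀ · cos²(79°) = 0.03173 I₀.
Target fraction: 0.412 / 13.4 mW/cm² = 0.03075 of I₀.
Need I₃/I₀ = 0.03075, so cos²(θ − 100°) = 0.03075 / 0.03173 = 0.9689.
θ − 100° = arccos(√0.9689) = 10.2°, giving θ ≈ 100 + 10.2 = 110.2°.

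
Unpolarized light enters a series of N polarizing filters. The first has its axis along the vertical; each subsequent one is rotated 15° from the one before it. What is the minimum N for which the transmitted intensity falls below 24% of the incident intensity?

First polarizer halves the unpolarized light: factor 1/2.
Each further stage multiplies by cos²(15°) = 0.933.
After N polarizers: T = 0.5·0.933^(N−1). Require T < 0.24 ⇒ N−1 > ln(0.24/0.5)/ln(0.933) = 10.59, so N−1 ≥ 11 and N = 12.
Check: N=12 gives T = 0.2332 < 0.24; N=11 gives T = 0.2499.

N = 12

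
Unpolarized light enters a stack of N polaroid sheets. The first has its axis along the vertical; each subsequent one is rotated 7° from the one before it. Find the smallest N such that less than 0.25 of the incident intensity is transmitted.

N = 48

First polarizer halves the unpolarized light: factor 1/2.
Each further stage multiplies by cos²(7°) = 0.9851.
After N polarizers: T = 0.5·0.9851^(N−1). Require T < 0.25 ⇒ N−1 > ln(0.25/0.5)/ln(0.9851) = 46.32, so N−1 ≥ 47 and N = 48.
Check: N=48 gives T = 0.2475 < 0.25; N=47 gives T = 0.2512.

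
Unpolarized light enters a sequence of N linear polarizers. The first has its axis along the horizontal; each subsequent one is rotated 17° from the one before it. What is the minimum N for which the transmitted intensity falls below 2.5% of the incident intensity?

First polarizer halves the unpolarized light: factor 1/2.
Each further stage multiplies by cos²(17°) = 0.9145.
After N polarizers: T = 0.5·0.9145^(N−1). Require T < 0.025 ⇒ N−1 > ln(0.025/0.5)/ln(0.9145) = 33.53, so N−1 ≥ 34 and N = 35.
Check: N=35 gives T = 0.02396 < 0.025; N=34 gives T = 0.0262.

N = 35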